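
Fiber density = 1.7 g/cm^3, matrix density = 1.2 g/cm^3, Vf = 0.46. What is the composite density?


rho_c = rho_f*Vf + rho_m*(1-Vf) = 1.7*0.46 + 1.2*0.54 = 1.43 g/cm^3

1.43 g/cm^3


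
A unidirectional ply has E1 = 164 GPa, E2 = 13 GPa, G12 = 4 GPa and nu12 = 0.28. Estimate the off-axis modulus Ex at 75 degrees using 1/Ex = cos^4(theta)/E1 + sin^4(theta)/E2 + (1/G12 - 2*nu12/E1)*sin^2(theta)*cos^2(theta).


cos^4(75) = 0.004487, sin^4(75) = 0.870513, sin^2(75)*cos^2(75) = 0.0625
1/G12 - 2*nu12/E1 = 1/4 - 2*0.28/164 = 0.246585 GPa^-1
1/Ex = 0.004487/164 + 0.870513/13 + 0.246585*0.0625 = 0.0824015 GPa^-1
Ex = 12.14 GPa

12.14 GPa


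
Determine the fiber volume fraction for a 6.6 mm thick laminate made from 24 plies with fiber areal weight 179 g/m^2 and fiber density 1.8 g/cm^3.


Vf = n * FAW / (rho_f * h * 1000) = 24 * 179 / (1.8 * 6.6 * 1000) = 0.3616

0.3616


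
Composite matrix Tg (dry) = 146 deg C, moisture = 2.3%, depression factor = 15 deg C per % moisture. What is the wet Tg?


Tg_wet = Tg_dry - k*moisture = 146 - 15*2.3 = 111.5 deg C

111.5 deg C


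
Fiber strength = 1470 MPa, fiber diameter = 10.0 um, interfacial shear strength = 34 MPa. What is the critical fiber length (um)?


Lc = sigma_f * d / (2 * tau_i) = 1470 * 10.0 / (2 * 34) = 216.2 um

216.2 um


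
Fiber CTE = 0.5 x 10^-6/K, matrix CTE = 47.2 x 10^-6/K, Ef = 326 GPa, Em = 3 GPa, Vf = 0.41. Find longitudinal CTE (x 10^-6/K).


E1 = Ef*Vf + Em*(1-Vf) = 135.43
alpha_1 = (alpha_f*Ef*Vf + alpha_m*Em*(1-Vf))/E1 = 1.11 x 10^-6/K

1.11 x 10^-6/K


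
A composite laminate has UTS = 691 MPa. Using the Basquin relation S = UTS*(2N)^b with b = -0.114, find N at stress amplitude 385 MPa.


N = 0.5 * (S/UTS)^(1/b) = 0.5 * (385/691)^(1/-0.114) = 84.5653 cycles

84.5653 cycles


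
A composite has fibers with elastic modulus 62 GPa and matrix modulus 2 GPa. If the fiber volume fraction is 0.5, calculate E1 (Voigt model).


E1 = Ef*Vf + Em*(1-Vf) = 62*0.5 + 2*0.5 = 32.0 GPa

32.0 GPa


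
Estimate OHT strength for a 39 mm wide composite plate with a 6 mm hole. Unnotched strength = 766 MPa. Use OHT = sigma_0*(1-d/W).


OHT = sigma_0*(1-d/W) = 766*(1-6/39) = 648.2 MPa

648.2 MPa


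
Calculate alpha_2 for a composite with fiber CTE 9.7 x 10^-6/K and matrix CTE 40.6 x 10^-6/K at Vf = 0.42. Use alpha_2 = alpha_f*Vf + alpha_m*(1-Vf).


alpha_2 = alpha_f*Vf + alpha_m*(1-Vf) = 9.7*0.42 + 40.6*0.58 = 27.6 x 10^-6/K

27.6 x 10^-6/K


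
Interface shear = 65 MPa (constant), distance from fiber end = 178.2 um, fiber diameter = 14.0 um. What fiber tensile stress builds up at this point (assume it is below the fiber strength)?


Force balance: sigma_f * (pi*d^2/4) = tau * (pi*d) * x  ->  sigma_f = 4 * tau * x / d
sigma_f = 4 * 65 * 178.2 / 14.0 = 3309.4 MPa

3309.4 MPa


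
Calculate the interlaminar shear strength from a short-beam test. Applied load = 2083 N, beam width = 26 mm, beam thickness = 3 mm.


ILSS = 3F/(4bh) = 3*2083/(4*26*3) = 20.03 MPa

20.03 MPa


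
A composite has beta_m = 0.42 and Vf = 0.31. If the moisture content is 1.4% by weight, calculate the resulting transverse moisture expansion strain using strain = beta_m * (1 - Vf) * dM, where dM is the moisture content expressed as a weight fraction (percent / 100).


dM = 1.4/100 = 0.014
strain = beta_m * (1-Vf) * dM = 0.42 * 0.69 * 0.014 = 0.0040572

0.0040572


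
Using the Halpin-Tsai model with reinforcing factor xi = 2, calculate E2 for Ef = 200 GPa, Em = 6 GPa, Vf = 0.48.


eta = (Ef/Em - 1)/(Ef/Em + xi) = (33.3333 - 1)/(33.3333 + 2) = 0.9151
E2 = Em*(1+xi*eta*Vf)/(1-eta*Vf) = 20.1 GPa

20.1 GPa


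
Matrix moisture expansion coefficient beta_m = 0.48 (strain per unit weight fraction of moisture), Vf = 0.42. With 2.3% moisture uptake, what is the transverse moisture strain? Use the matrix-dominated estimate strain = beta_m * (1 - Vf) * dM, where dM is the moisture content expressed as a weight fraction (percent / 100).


dM = 2.3/100 = 0.023
strain = beta_m * (1-Vf) * dM = 0.48 * 0.58 * 0.023 = 0.0064032

0.0064032


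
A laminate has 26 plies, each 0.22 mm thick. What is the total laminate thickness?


h = n * t_ply = 26 * 0.22 = 5.72 mm

5.72 mm


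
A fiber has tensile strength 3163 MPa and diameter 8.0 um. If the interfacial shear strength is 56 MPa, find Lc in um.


Lc = sigma_f * d / (2 * tau_i) = 3163 * 8.0 / (2 * 56) = 225.9 um

225.9 um


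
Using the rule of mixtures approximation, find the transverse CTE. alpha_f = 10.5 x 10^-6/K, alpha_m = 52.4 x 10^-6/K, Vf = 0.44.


alpha_2 = alpha_f*Vf + alpha_m*(1-Vf) = 10.5*0.44 + 52.4*0.56 = 34.0 x 10^-6/K

34.0 x 10^-6/K


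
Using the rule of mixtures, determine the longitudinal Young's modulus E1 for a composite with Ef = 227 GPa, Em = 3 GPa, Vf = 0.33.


E1 = Ef*Vf + Em*(1-Vf) = 227*0.33 + 3*0.67 = 76.92 GPa

76.92 GPa


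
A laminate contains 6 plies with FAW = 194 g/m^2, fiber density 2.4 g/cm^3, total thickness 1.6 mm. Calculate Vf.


Vf = n * FAW / (rho_f * h * 1000) = 6 * 194 / (2.4 * 1.6 * 1000) = 0.3031

0.3031


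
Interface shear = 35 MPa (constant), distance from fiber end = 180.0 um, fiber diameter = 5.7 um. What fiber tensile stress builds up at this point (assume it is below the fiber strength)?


Force balance: sigma_f * (pi*d^2/4) = tau * (pi*d) * x  ->  sigma_f = 4 * tau * x / d
sigma_f = 4 * 35 * 180.0 / 5.7 = 4421.1 MPa

4421.1 MPa


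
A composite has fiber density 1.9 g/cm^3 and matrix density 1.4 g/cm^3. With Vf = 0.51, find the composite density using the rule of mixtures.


rho_c = rho_f*Vf + rho_m*(1-Vf) = 1.9*0.51 + 1.4*0.49 = 1.655 g/cm^3

1.655 g/cm^3


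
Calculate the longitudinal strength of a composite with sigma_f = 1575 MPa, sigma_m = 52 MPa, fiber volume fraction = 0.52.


sigma_1 = sigma_f*Vf + sigma_m*(1-Vf) = 1575*0.52 + 52*0.48 = 844.0 MPa

844.0 MPa


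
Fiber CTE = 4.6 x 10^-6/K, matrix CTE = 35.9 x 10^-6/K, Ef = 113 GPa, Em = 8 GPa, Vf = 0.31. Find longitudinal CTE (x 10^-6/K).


E1 = Ef*Vf + Em*(1-Vf) = 40.55
alpha_1 = (alpha_f*Ef*Vf + alpha_m*Em*(1-Vf))/E1 = 8.86 x 10^-6/K

8.86 x 10^-6/K


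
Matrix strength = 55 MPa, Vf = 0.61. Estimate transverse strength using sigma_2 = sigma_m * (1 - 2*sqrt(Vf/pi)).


factor = 1 - 2*sqrt(0.61/pi) = 0.1187
sigma_2 = 55 * 0.1187 = 6.53 MPa

6.53 MPa


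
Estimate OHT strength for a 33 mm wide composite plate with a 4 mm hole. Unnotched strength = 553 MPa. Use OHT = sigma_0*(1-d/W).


OHT = sigma_0*(1-d/W) = 553*(1-4/33) = 486.0 MPa

486.0 MPa


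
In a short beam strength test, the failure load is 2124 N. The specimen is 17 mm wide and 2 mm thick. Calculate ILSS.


ILSS = 3F/(4bh) = 3*2124/(4*17*2) = 46.85 MPa

46.85 MPa


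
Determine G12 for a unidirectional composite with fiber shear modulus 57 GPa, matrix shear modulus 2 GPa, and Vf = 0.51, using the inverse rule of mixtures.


1/G12 = Vf/Gf + (1-Vf)/Gm = 0.51/57 + 0.49/2
G12 = 3.94 GPa

3.94 GPa


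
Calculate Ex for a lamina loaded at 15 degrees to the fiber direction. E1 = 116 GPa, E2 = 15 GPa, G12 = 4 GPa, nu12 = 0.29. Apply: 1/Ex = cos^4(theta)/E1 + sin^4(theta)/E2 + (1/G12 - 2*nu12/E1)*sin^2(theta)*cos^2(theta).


cos^4(15) = 0.870513, sin^4(15) = 0.004487, sin^2(15)*cos^2(15) = 0.0625
1/G12 - 2*nu12/E1 = 1/4 - 2*0.29/116 = 0.245 GPa^-1
1/Ex = 0.870513/116 + 0.004487/15 + 0.245*0.0625 = 0.0231161 GPa^-1
Ex = 43.26 GPa

43.26 GPa


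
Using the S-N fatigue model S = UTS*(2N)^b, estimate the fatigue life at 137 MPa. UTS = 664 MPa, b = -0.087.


N = 0.5 * (S/UTS)^(1/b) = 0.5 * (137/664)^(1/-0.087) = 3.7816e+07 cycles

3.7816e+07 cycles


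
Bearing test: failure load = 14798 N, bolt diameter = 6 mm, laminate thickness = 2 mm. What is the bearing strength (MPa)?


sigma_br = F/(d*h) = 14798/(6*2) = 1233.2 MPa

1233.2 MPa


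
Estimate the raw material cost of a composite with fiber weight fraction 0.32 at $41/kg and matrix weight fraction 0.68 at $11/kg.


Cost = cost_f*Wf + cost_m*Wm = 41*0.32 + 11*0.68 = $20.6/kg

$20.6/kg


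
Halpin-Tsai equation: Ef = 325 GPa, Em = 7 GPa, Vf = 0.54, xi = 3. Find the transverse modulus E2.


eta = (Ef/Em - 1)/(Ef/Em + xi) = (46.4286 - 1)/(46.4286 + 3) = 0.9191
E2 = Em*(1+xi*eta*Vf)/(1-eta*Vf) = 34.59 GPa

34.59 GPa


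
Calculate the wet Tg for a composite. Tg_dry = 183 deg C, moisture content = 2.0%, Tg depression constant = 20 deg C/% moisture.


Tg_wet = Tg_dry - k*moisture = 183 - 20*2.0 = 143.0 deg C

143.0 deg C


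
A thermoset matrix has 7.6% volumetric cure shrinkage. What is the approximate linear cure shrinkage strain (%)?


Linear shrinkage ≈ vol_shrink/3 = 7.6/3 = 2.533%

2.533%


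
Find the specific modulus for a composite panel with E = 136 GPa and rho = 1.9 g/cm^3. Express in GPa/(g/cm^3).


Specific stiffness = E/rho = 136/1.9 = 71.6 GPa/(g/cm^3)

71.6 GPa/(g/cm^3)


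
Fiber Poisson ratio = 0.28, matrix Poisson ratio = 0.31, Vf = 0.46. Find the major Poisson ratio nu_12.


nu_12 = nu_f*Vf + nu_m*(1-Vf) = 0.28*0.46 + 0.31*0.54 = 0.2962

0.2962


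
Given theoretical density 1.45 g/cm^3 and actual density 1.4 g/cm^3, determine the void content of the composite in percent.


Void% = (rho_theo - rho_actual)/rho_theo * 100 = (1.45 - 1.4)/1.45 * 100 = 3.45%

3.45%


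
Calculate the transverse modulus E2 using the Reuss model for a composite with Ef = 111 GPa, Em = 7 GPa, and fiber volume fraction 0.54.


1/E2 = Vf/Ef + (1-Vf)/Em = 0.54/111 + 0.46/7
E2 = 14.17 GPa

14.17 GPa


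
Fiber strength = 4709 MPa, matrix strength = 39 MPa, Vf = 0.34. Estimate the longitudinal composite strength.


sigma_1 = sigma_f*Vf + sigma_m*(1-Vf) = 4709*0.34 + 39*0.66 = 1626.8 MPa

1626.8 MPa


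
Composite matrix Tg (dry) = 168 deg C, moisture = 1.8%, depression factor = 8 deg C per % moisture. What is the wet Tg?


Tg_wet = Tg_dry - k*moisture = 168 - 8*1.8 = 153.6 deg C

153.6 deg C


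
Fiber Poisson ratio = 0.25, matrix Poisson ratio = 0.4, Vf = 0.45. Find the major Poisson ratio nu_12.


nu_12 = nu_f*Vf + nu_m*(1-Vf) = 0.25*0.45 + 0.4*0.55 = 0.3325

0.3325


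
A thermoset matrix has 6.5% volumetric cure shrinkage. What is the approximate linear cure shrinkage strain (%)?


Linear shrinkage ≈ vol_shrink/3 = 6.5/3 = 2.167%

2.167%


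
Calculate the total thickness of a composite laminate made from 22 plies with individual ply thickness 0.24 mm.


h = n * t_ply = 22 * 0.24 = 5.28 mm

5.28 mm


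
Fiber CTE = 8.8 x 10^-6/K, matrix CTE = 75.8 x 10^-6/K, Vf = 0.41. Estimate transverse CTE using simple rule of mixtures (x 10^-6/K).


alpha_2 = alpha_f*Vf + alpha_m*(1-Vf) = 8.8*0.41 + 75.8*0.59 = 48.3 x 10^-6/K

48.3 x 10^-6/K


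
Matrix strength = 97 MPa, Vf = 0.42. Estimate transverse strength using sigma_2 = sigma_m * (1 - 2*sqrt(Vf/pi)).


factor = 1 - 2*sqrt(0.42/pi) = 0.2687
sigma_2 = 97 * 0.2687 = 26.07 MPa

26.07 MPa


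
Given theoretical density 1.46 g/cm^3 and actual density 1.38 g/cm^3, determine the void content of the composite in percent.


Void% = (rho_theo - rho_actual)/rho_theo * 100 = (1.46 - 1.38)/1.46 * 100 = 5.48%

5.48%


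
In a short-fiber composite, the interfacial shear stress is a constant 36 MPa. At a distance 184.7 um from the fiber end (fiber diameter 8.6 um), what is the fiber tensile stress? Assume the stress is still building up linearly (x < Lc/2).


Force balance: sigma_f * (pi*d^2/4) = tau * (pi*d) * x  ->  sigma_f = 4 * tau * x / d
sigma_f = 4 * 36 * 184.7 / 8.6 = 3092.7 MPa

3092.7 MPa


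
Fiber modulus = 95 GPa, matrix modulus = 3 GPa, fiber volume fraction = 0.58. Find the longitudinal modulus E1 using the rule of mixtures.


E1 = Ef*Vf + Em*(1-Vf) = 95*0.58 + 3*0.42 = 56.36 GPa

56.36 GPa


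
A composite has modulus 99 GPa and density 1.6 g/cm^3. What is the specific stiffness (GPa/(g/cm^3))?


Specific stiffness = E/rho = 99/1.6 = 61.9 GPa/(g/cm^3)

61.9 GPa/(g/cm^3)


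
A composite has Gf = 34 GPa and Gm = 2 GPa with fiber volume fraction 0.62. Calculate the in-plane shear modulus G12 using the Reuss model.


1/G12 = Vf/Gf + (1-Vf)/Gm = 0.62/34 + 0.38/2
G12 = 4.8 GPa

4.8 GPa


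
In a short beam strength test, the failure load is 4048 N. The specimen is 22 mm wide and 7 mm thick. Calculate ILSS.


ILSS = 3F/(4bh) = 3*4048/(4*22*7) = 19.71 MPa

19.71 MPa


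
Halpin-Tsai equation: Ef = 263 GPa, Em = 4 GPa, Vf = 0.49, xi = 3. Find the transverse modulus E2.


eta = (Ef/Em - 1)/(Ef/Em + xi) = (65.75 - 1)/(65.75 + 3) = 0.9418
E2 = Em*(1+xi*eta*Vf)/(1-eta*Vf) = 17.71 GPa

17.71 GPa


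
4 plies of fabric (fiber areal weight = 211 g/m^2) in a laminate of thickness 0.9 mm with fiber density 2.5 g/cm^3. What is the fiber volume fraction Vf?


Vf = n * FAW / (rho_f * h * 1000) = 4 * 211 / (2.5 * 0.9 * 1000) = 0.3751

0.3751


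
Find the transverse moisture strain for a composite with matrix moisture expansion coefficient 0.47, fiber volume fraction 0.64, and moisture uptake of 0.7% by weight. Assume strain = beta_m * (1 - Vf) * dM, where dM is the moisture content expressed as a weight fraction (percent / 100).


dM = 0.7/100 = 0.007
strain = beta_m * (1-Vf) * dM = 0.47 * 0.36 * 0.007 = 0.0011844

0.0011844


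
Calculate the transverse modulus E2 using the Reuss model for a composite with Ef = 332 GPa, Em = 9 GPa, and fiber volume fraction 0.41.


1/E2 = Vf/Ef + (1-Vf)/Em = 0.41/332 + 0.59/9
E2 = 14.97 GPa

14.97 GPa


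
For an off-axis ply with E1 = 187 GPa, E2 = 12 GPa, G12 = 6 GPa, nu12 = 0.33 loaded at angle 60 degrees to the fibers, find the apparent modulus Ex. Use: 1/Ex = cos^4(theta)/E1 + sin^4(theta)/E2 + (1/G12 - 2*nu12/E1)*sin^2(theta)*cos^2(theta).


cos^4(60) = 0.0625, sin^4(60) = 0.5625, sin^2(60)*cos^2(60) = 0.1875
1/G12 - 2*nu12/E1 = 1/6 - 2*0.33/187 = 0.163137 GPa^-1
1/Ex = 0.0625/187 + 0.5625/12 + 0.163137*0.1875 = 0.0777975 GPa^-1
Ex = 12.85 GPa

12.85 GPa


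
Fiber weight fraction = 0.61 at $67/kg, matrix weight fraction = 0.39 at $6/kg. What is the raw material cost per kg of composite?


Cost = cost_f*Wf + cost_m*Wm = 67*0.61 + 6*0.39 = $43.21/kg

$43.21/kg


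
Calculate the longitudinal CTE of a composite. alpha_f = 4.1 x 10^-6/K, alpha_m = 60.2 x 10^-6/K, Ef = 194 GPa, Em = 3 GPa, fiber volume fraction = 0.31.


E1 = Ef*Vf + Em*(1-Vf) = 62.21
alpha_1 = (alpha_f*Ef*Vf + alpha_m*Em*(1-Vf))/E1 = 5.97 x 10^-6/K

5.97 x 10^-6/K


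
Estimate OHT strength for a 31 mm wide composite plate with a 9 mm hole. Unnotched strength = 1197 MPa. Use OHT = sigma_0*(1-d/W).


OHT = sigma_0*(1-d/W) = 1197*(1-9/31) = 849.5 MPa

849.5 MPa


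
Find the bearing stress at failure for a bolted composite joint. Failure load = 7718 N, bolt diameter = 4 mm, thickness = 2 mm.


sigma_br = F/(d*h) = 7718/(4*2) = 964.8 MPa

964.8 MPa


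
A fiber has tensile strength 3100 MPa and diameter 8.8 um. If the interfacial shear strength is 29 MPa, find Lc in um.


Lc = sigma_f * d / (2 * tau_i) = 3100 * 8.8 / (2 * 29) = 470.3 um

470.3 um


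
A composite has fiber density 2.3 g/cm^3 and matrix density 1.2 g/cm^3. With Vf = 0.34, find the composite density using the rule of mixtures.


rho_c = rho_f*Vf + rho_m*(1-Vf) = 2.3*0.34 + 1.2*0.66 = 1.574 g/cm^3

1.574 g/cm^3


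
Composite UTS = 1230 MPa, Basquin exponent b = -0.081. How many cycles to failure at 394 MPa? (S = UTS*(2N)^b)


N = 0.5 * (S/UTS)^(1/b) = 0.5 * (394/1230)^(1/-0.081) = 635014.2284 cycles

635014.2284 cycles


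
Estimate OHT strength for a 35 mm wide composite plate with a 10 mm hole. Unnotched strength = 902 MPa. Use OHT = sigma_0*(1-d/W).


OHT = sigma_0*(1-d/W) = 902*(1-10/35) = 644.3 MPa

644.3 MPa


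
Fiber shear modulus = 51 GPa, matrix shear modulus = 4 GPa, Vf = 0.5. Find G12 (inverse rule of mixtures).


1/G12 = Vf/Gf + (1-Vf)/Gm = 0.5/51 + 0.5/4
G12 = 7.42 GPa

7.42 GPa


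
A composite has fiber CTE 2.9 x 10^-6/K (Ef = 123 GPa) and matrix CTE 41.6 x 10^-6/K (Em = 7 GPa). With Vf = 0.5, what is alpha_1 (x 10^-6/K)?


E1 = Ef*Vf + Em*(1-Vf) = 65.0
alpha_1 = (alpha_f*Ef*Vf + alpha_m*Em*(1-Vf))/E1 = 4.98 x 10^-6/K

4.98 x 10^-6/K


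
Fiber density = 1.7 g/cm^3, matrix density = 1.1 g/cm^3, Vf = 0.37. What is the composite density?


rho_c = rho_f*Vf + rho_m*(1-Vf) = 1.7*0.37 + 1.1*0.63 = 1.322 g/cm^3

1.322 g/cm^3


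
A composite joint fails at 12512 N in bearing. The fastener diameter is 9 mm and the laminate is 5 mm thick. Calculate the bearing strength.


sigma_br = F/(d*h) = 12512/(9*5) = 278.0 MPa

278.0 MPa


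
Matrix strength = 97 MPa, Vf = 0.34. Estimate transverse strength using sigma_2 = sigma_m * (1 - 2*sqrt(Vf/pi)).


factor = 1 - 2*sqrt(0.34/pi) = 0.342
sigma_2 = 97 * 0.342 = 33.18 MPa

33.18 MPa


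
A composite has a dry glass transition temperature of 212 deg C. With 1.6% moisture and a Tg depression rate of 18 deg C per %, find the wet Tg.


Tg_wet = Tg_dry - k*moisture = 212 - 18*1.6 = 183.2 deg C

183.2 deg C


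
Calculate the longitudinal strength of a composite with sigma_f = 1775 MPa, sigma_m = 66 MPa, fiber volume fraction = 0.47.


sigma_1 = sigma_f*Vf + sigma_m*(1-Vf) = 1775*0.47 + 66*0.53 = 869.2 MPa

869.2 MPa


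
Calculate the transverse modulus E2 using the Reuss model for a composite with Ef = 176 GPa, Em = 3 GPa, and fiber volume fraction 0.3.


1/E2 = Vf/Ef + (1-Vf)/Em = 0.3/176 + 0.7/3
E2 = 4.25 GPa

4.25 GPa


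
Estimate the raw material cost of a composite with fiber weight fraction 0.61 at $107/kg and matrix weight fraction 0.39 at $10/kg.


Cost = cost_f*Wf + cost_m*Wm = 107*0.61 + 10*0.39 = $69.17/kg

$69.17/kg


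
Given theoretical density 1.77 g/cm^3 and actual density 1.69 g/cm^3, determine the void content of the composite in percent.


Void% = (rho_theo - rho_actual)/rho_theo * 100 = (1.77 - 1.69)/1.77 * 100 = 4.52%

4.52%


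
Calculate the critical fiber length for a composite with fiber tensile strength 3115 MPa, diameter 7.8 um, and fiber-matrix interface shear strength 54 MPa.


Lc = sigma_f * d / (2 * tau_i) = 3115 * 7.8 / (2 * 54) = 225.0 um

225.0 um


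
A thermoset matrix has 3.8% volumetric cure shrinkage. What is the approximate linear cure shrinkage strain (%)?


Linear shrinkage ≈ vol_shrink/3 = 3.8/3 = 1.267%

1.267%


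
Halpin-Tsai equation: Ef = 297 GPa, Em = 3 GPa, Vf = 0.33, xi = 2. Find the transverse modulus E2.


eta = (Ef/Em - 1)/(Ef/Em + xi) = (99.0 - 1)/(99.0 + 2) = 0.9703
E2 = Em*(1+xi*eta*Vf)/(1-eta*Vf) = 7.24 GPa

7.24 GPa


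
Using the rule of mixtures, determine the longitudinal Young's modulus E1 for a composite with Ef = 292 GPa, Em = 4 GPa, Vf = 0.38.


E1 = Ef*Vf + Em*(1-Vf) = 292*0.38 + 4*0.62 = 113.44 GPa

113.44 GPa


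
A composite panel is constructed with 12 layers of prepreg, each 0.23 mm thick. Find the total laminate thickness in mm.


h = n * t_ply = 12 * 0.23 = 2.76 mm

2.76 mm


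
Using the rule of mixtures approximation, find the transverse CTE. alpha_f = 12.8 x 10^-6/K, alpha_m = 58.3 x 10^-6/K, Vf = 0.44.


alpha_2 = alpha_f*Vf + alpha_m*(1-Vf) = 12.8*0.44 + 58.3*0.56 = 38.3 x 10^-6/K

38.3 x 10^-6/K


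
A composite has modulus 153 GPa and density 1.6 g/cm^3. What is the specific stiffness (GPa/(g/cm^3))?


Specific stiffness = E/rho = 153/1.6 = 95.6 GPa/(g/cm^3)

95.6 GPa/(g/cm^3)


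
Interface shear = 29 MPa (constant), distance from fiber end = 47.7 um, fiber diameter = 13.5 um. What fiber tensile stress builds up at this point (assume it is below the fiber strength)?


Force balance: sigma_f * (pi*d^2/4) = tau * (pi*d) * x  ->  sigma_f = 4 * tau * x / d
sigma_f = 4 * 29 * 47.7 / 13.5 = 409.9 MPa

409.9 MPa


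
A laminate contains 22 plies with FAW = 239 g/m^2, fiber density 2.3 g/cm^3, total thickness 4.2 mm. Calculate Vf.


Vf = n * FAW / (rho_f * h * 1000) = 22 * 239 / (2.3 * 4.2 * 1000) = 0.5443

0.5443


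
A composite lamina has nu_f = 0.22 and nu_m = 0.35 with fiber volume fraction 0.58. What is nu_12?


nu_12 = nu_f*Vf + nu_m*(1-Vf) = 0.22*0.58 + 0.35*0.42 = 0.2746

0.2746


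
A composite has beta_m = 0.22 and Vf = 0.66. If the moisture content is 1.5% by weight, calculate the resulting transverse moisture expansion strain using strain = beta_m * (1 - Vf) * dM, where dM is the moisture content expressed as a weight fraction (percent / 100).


dM = 1.5/100 = 0.015
strain = beta_m * (1-Vf) * dM = 0.22 * 0.34 * 0.015 = 0.001122

0.001122


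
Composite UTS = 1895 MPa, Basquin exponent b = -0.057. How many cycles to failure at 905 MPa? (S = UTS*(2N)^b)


N = 0.5 * (S/UTS)^(1/b) = 0.5 * (905/1895)^(1/-0.057) = 213726.4831 cycles

213726.4831 cycles


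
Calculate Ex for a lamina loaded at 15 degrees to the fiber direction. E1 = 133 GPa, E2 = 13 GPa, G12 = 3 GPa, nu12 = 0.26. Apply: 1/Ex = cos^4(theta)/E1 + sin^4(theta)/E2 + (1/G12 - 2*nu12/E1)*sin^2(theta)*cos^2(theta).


cos^4(15) = 0.870513, sin^4(15) = 0.004487, sin^2(15)*cos^2(15) = 0.0625
1/G12 - 2*nu12/E1 = 1/3 - 2*0.26/133 = 0.329424 GPa^-1
1/Ex = 0.870513/133 + 0.004487/13 + 0.329424*0.0625 = 0.0274794 GPa^-1
Ex = 36.39 GPa

36.39 GPa


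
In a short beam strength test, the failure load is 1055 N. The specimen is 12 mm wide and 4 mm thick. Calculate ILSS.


ILSS = 3F/(4bh) = 3*1055/(4*12*4) = 16.48 MPa

16.48 MPa


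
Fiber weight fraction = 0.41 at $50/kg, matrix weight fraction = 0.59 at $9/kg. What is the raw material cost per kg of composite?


Cost = cost_f*Wf + cost_m*Wm = 50*0.41 + 9*0.59 = $25.81/kg

$25.81/kg


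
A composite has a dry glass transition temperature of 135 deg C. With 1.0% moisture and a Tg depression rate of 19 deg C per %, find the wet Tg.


Tg_wet = Tg_dry - k*moisture = 135 - 19*1.0 = 116.0 deg C

116.0 deg C


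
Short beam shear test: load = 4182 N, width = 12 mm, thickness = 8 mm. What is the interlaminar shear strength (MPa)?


ILSS = 3F/(4bh) = 3*4182/(4*12*8) = 32.67 MPa

32.67 MPa


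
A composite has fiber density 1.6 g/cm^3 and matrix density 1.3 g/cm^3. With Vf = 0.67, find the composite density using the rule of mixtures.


rho_c = rho_f*Vf + rho_m*(1-Vf) = 1.6*0.67 + 1.3*0.33 = 1.501 g/cm^3

1.501 g/cm^3


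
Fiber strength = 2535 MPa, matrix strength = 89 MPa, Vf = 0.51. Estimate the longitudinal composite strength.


sigma_1 = sigma_f*Vf + sigma_m*(1-Vf) = 2535*0.51 + 89*0.49 = 1336.5 MPa

1336.5 MPa


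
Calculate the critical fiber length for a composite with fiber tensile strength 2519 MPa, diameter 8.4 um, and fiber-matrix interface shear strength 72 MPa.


Lc = sigma_f * d / (2 * tau_i) = 2519 * 8.4 / (2 * 72) = 146.9 um

146.9 um


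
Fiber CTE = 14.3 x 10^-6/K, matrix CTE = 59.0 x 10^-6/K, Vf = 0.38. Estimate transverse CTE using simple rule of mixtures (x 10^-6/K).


alpha_2 = alpha_f*Vf + alpha_m*(1-Vf) = 14.3*0.38 + 59.0*0.62 = 42.0 x 10^-6/K

42.0 x 10^-6/K


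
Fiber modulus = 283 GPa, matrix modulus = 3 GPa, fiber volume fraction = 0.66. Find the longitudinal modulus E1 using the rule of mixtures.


E1 = Ef*Vf + Em*(1-Vf) = 283*0.66 + 3*0.34 = 187.8 GPa

187.8 GPa


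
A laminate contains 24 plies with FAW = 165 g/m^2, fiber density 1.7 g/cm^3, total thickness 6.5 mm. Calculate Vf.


Vf = n * FAW / (rho_f * h * 1000) = 24 * 165 / (1.7 * 6.5 * 1000) = 0.3584

0.3584


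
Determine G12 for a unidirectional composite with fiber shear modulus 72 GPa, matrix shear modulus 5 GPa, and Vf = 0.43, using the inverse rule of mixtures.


1/G12 = Vf/Gf + (1-Vf)/Gm = 0.43/72 + 0.57/5
G12 = 8.34 GPa

8.34 GPa


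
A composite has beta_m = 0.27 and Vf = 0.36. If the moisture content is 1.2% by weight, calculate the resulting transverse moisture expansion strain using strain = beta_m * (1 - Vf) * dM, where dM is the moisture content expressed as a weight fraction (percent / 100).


dM = 1.2/100 = 0.012
strain = beta_m * (1-Vf) * dM = 0.27 * 0.64 * 0.012 = 0.0020736

0.0020736


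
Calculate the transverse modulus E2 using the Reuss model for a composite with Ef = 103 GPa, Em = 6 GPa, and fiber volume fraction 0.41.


1/E2 = Vf/Ef + (1-Vf)/Em = 0.41/103 + 0.59/6
E2 = 9.77 GPa

9.77 GPa


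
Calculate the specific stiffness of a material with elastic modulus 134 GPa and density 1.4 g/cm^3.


Specific stiffness = E/rho = 134/1.4 = 95.7 GPa/(g/cm^3)

95.7 GPa/(g/cm^3)


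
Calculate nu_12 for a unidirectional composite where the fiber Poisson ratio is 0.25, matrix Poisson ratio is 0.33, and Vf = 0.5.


nu_12 = nu_f*Vf + nu_m*(1-Vf) = 0.25*0.5 + 0.33*0.5 = 0.29

0.29


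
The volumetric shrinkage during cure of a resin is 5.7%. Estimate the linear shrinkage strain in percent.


Linear shrinkage ≈ vol_shrink/3 = 5.7/3 = 1.9%

1.9%


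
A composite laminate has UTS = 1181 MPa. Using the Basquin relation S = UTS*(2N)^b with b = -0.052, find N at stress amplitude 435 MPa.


N = 0.5 * (S/UTS)^(1/b) = 0.5 * (435/1181)^(1/-0.052) = 1.0978e+08 cycles

1.0978e+08 cycles


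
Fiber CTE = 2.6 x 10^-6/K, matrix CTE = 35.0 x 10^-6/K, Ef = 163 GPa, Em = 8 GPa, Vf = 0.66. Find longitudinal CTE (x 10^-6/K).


E1 = Ef*Vf + Em*(1-Vf) = 110.3
alpha_1 = (alpha_f*Ef*Vf + alpha_m*Em*(1-Vf))/E1 = 3.4 x 10^-6/K

3.4 x 10^-6/K


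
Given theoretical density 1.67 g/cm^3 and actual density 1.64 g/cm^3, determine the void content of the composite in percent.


Void% = (rho_theo - rho_actual)/rho_theo * 100 = (1.67 - 1.64)/1.67 * 100 = 1.8%

1.8%


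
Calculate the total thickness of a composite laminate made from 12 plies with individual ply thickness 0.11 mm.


h = n * t_ply = 12 * 0.11 = 1.32 mm

1.32 mm


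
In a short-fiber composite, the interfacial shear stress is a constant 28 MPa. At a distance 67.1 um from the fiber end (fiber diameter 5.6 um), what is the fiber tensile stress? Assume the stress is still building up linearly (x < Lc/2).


Force balance: sigma_f * (pi*d^2/4) = tau * (pi*d) * x  ->  sigma_f = 4 * tau * x / d
sigma_f = 4 * 28 * 67.1 / 5.6 = 1342.0 MPa

1342.0 MPa


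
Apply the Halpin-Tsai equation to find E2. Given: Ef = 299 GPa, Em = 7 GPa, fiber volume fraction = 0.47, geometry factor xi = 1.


eta = (Ef/Em - 1)/(Ef/Em + xi) = (42.7143 - 1)/(42.7143 + 1) = 0.9542
E2 = Em*(1+xi*eta*Vf)/(1-eta*Vf) = 18.39 GPa

18.39 GPa


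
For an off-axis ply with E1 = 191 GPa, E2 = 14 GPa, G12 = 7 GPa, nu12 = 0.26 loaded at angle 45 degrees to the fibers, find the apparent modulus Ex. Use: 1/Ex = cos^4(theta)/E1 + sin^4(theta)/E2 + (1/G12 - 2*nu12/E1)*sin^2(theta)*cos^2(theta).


cos^4(45) = 0.25, sin^4(45) = 0.25, sin^2(45)*cos^2(45) = 0.25
1/G12 - 2*nu12/E1 = 1/7 - 2*0.26/191 = 0.140135 GPa^-1
1/Ex = 0.25/191 + 0.25/14 + 0.140135*0.25 = 0.0541997 GPa^-1
Ex = 18.45 GPa

18.45 GPa


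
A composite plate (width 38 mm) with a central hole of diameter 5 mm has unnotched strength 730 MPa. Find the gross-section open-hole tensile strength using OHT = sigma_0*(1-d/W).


OHT = sigma_0*(1-d/W) = 730*(1-5/38) = 633.9 MPa

633.9 MPa


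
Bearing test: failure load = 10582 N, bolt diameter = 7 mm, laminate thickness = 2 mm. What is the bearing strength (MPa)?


sigma_br = F/(d*h) = 10582/(7*2) = 755.9 MPa

755.9 MPa


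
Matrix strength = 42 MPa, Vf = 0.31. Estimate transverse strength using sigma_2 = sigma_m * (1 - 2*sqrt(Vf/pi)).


factor = 1 - 2*sqrt(0.31/pi) = 0.3717
sigma_2 = 42 * 0.3717 = 15.61 MPa

15.61 MPa


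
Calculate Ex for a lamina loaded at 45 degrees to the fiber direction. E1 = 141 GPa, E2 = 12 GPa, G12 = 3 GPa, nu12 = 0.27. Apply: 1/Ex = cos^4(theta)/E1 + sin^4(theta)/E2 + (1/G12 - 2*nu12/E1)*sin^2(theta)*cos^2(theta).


cos^4(45) = 0.25, sin^4(45) = 0.25, sin^2(45)*cos^2(45) = 0.25
1/G12 - 2*nu12/E1 = 1/3 - 2*0.27/141 = 0.329504 GPa^-1
1/Ex = 0.25/141 + 0.25/12 + 0.329504*0.25 = 0.1049823 GPa^-1
Ex = 9.53 GPa

9.53 GPa


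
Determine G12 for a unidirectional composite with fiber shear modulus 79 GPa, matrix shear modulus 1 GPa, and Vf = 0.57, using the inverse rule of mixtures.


1/G12 = Vf/Gf + (1-Vf)/Gm = 0.57/79 + 0.43/1
G12 = 2.29 GPa

2.29 GPa


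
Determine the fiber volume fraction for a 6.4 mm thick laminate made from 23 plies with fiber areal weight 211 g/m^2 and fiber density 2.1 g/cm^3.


Vf = n * FAW / (rho_f * h * 1000) = 23 * 211 / (2.1 * 6.4 * 1000) = 0.3611

0.3611


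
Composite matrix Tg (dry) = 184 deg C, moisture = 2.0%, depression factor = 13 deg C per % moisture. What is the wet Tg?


Tg_wet = Tg_dry - k*moisture = 184 - 13*2.0 = 158.0 deg C

158.0 deg C


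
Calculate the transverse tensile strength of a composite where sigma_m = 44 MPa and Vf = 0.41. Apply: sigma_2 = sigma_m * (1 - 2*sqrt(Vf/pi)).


factor = 1 - 2*sqrt(0.41/pi) = 0.2775
sigma_2 = 44 * 0.2775 = 12.21 MPa

12.21 MPa


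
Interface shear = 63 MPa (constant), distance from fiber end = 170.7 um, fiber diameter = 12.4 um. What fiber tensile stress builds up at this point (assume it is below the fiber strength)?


Force balance: sigma_f * (pi*d^2/4) = tau * (pi*d) * x  ->  sigma_f = 4 * tau * x / d
sigma_f = 4 * 63 * 170.7 / 12.4 = 3469.1 MPa

3469.1 MPa


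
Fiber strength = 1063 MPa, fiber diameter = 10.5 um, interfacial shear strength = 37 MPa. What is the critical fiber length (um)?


Lc = sigma_f * d / (2 * tau_i) = 1063 * 10.5 / (2 * 37) = 150.8 um

150.8 um


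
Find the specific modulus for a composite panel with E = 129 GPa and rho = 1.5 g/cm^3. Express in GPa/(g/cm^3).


Specific stiffness = E/rho = 129/1.5 = 86.0 GPa/(g/cm^3)

86.0 GPa/(g/cm^3)


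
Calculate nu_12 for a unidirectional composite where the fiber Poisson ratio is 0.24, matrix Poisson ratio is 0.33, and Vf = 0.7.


nu_12 = nu_f*Vf + nu_m*(1-Vf) = 0.24*0.7 + 0.33*0.3 = 0.267

0.267


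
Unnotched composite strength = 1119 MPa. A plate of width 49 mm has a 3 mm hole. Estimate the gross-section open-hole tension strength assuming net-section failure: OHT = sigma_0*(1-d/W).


OHT = sigma_0*(1-d/W) = 1119*(1-3/49) = 1050.5 MPa

1050.5 MPa


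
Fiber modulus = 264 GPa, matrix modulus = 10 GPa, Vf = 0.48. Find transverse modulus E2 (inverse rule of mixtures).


1/E2 = Vf/Ef + (1-Vf)/Em = 0.48/264 + 0.52/10
E2 = 18.58 GPa

18.58 GPa


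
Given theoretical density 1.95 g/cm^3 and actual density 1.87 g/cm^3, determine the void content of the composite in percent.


Void% = (rho_theo - rho_actual)/rho_theo * 100 = (1.95 - 1.87)/1.95 * 100 = 4.1%

4.1%


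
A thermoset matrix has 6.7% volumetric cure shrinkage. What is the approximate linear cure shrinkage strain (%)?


Linear shrinkage ≈ vol_shrink/3 = 6.7/3 = 2.233%

2.233%


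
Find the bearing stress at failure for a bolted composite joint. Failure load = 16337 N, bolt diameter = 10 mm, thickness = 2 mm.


sigma_br = F/(d*h) = 16337/(10*2) = 816.9 MPa

816.9 MPa


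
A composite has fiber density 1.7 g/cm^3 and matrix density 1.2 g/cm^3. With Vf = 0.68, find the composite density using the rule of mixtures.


rho_c = rho_f*Vf + rho_m*(1-Vf) = 1.7*0.68 + 1.2*0.32 = 1.54 g/cm^3

1.54 g/cm^3


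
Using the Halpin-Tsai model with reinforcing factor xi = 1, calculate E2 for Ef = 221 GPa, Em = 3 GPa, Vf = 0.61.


eta = (Ef/Em - 1)/(Ef/Em + xi) = (73.6667 - 1)/(73.6667 + 1) = 0.9732
E2 = Em*(1+xi*eta*Vf)/(1-eta*Vf) = 11.77 GPa

11.77 GPa


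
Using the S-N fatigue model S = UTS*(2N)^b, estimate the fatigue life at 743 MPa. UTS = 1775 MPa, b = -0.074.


N = 0.5 * (S/UTS)^(1/b) = 0.5 * (743/1775)^(1/-0.074) = 64552.0120 cycles

64552.0120 cycles


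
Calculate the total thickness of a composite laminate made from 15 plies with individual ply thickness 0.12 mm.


h = n * t_ply = 15 * 0.12 = 1.8 mm

1.8 mm


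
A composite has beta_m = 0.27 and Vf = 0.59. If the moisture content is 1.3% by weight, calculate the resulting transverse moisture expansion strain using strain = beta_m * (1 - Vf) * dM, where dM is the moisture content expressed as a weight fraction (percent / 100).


dM = 1.3/100 = 0.013
strain = beta_m * (1-Vf) * dM = 0.27 * 0.41 * 0.013 = 0.0014391

0.0014391


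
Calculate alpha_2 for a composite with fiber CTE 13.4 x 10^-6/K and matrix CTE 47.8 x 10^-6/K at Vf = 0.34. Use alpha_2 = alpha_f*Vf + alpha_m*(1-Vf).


alpha_2 = alpha_f*Vf + alpha_m*(1-Vf) = 13.4*0.34 + 47.8*0.66 = 36.1 x 10^-6/K

36.1 x 10^-6/K


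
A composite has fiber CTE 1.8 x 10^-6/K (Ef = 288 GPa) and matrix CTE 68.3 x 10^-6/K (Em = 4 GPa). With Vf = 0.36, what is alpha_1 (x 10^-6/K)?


E1 = Ef*Vf + Em*(1-Vf) = 106.24
alpha_1 = (alpha_f*Ef*Vf + alpha_m*Em*(1-Vf))/E1 = 3.4 x 10^-6/K

3.4 x 10^-6/K


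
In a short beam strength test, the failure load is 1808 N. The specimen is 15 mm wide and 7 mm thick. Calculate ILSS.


ILSS = 3F/(4bh) = 3*1808/(4*15*7) = 12.91 MPa

12.91 MPa


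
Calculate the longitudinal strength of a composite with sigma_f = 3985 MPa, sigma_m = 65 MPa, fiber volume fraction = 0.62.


sigma_1 = sigma_f*Vf + sigma_m*(1-Vf) = 3985*0.62 + 65*0.38 = 2495.4 MPa

2495.4 MPa


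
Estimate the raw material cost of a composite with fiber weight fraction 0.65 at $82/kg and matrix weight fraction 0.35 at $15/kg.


Cost = cost_f*Wf + cost_m*Wm = 82*0.65 + 15*0.35 = $58.55/kg

$58.55/kg


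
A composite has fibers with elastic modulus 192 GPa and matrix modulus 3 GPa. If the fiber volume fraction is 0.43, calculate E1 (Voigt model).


E1 = Ef*Vf + Em*(1-Vf) = 192*0.43 + 3*0.57 = 84.27 GPa

84.27 GPa


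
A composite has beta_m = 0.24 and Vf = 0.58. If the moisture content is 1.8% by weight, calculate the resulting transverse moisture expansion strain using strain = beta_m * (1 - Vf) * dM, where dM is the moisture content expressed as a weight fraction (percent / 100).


dM = 1.8/100 = 0.018
strain = beta_m * (1-Vf) * dM = 0.24 * 0.42 * 0.018 = 0.0018144

0.0018144


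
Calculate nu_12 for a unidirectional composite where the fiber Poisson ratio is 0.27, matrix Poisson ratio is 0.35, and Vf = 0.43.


nu_12 = nu_f*Vf + nu_m*(1-Vf) = 0.27*0.43 + 0.35*0.57 = 0.3156

0.3156


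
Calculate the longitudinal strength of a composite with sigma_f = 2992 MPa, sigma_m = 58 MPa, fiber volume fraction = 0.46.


sigma_1 = sigma_f*Vf + sigma_m*(1-Vf) = 2992*0.46 + 58*0.54 = 1407.6 MPa

1407.6 MPa


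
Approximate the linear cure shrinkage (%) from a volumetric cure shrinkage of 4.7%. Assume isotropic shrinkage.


Linear shrinkage ≈ vol_shrink/3 = 4.7/3 = 1.567%

1.567%


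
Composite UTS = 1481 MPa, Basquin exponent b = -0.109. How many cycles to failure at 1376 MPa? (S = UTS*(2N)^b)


N = 0.5 * (S/UTS)^(1/b) = 0.5 * (1376/1481)^(1/-0.109) = 0.9817 cycles

0.9817 cycles


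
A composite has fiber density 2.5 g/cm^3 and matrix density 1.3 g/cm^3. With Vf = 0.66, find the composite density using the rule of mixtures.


rho_c = rho_f*Vf + rho_m*(1-Vf) = 2.5*0.66 + 1.3*0.34 = 2.092 g/cm^3

2.092 g/cm^3


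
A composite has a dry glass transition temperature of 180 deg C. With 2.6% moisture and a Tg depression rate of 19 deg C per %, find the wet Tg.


Tg_wet = Tg_dry - k*moisture = 180 - 19*2.6 = 130.6 deg C

130.6 deg C


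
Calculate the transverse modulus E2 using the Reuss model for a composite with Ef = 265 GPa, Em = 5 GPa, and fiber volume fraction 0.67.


1/E2 = Vf/Ef + (1-Vf)/Em = 0.67/265 + 0.33/5
E2 = 14.59 GPa

14.59 GPa


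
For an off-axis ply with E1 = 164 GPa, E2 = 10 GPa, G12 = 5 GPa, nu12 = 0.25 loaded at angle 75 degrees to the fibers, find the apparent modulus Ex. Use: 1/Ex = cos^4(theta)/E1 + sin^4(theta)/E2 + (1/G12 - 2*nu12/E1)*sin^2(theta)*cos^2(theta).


cos^4(75) = 0.004487, sin^4(75) = 0.870513, sin^2(75)*cos^2(75) = 0.0625
1/G12 - 2*nu12/E1 = 1/5 - 2*0.25/164 = 0.196951 GPa^-1
1/Ex = 0.004487/164 + 0.870513/10 + 0.196951*0.0625 = 0.0993881 GPa^-1
Ex = 10.06 GPa

10.06 GPa


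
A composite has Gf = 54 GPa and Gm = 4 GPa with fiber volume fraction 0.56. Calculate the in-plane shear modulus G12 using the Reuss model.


1/G12 = Vf/Gf + (1-Vf)/Gm = 0.56/54 + 0.44/4
G12 = 8.31 GPa

8.31 GPa


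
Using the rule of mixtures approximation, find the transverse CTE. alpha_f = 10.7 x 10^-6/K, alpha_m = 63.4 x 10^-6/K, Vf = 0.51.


alpha_2 = alpha_f*Vf + alpha_m*(1-Vf) = 10.7*0.51 + 63.4*0.49 = 36.5 x 10^-6/K

36.5 x 10^-6/K


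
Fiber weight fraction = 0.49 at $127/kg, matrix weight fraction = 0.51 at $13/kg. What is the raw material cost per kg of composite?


Cost = cost_f*Wf + cost_m*Wm = 127*0.49 + 13*0.51 = $68.86/kg

$68.86/kg


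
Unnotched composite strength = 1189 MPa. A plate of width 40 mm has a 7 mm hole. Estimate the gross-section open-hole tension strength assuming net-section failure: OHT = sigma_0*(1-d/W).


OHT = sigma_0*(1-d/W) = 1189*(1-7/40) = 980.9 MPa

980.9 MPa


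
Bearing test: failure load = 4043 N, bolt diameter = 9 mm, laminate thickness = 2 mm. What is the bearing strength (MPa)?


sigma_br = F/(d*h) = 4043/(9*2) = 224.6 MPa

224.6 MPa


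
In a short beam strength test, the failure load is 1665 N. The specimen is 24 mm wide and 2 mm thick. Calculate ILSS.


ILSS = 3F/(4bh) = 3*1665/(4*24*2) = 26.02 MPa

26.02 MPa


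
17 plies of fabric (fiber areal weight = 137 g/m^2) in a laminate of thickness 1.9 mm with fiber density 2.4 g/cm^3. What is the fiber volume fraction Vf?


Vf = n * FAW / (rho_f * h * 1000) = 17 * 137 / (2.4 * 1.9 * 1000) = 0.5107

0.5107


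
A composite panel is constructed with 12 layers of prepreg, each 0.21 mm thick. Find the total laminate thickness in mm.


h = n * t_ply = 12 * 0.21 = 2.52 mm

2.52 mm


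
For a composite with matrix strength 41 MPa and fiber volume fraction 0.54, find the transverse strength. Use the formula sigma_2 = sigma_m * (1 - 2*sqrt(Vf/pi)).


factor = 1 - 2*sqrt(0.54/pi) = 0.1708
sigma_2 = 41 * 0.1708 = 7.0 MPa

7.0 MPa


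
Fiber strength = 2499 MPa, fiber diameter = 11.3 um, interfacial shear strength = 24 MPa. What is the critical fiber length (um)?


Lc = sigma_f * d / (2 * tau_i) = 2499 * 11.3 / (2 * 24) = 588.3 um

588.3 um


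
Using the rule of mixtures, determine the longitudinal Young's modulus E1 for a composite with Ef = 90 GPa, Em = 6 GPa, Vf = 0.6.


E1 = Ef*Vf + Em*(1-Vf) = 90*0.6 + 6*0.4 = 56.4 GPa

56.4 GPa


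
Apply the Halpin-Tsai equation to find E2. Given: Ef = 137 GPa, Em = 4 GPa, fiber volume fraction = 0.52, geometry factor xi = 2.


eta = (Ef/Em - 1)/(Ef/Em + xi) = (34.25 - 1)/(34.25 + 2) = 0.9172
E2 = Em*(1+xi*eta*Vf)/(1-eta*Vf) = 14.94 GPa

14.94 GPa


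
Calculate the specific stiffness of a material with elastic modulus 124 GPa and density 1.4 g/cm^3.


Specific stiffness = E/rho = 124/1.4 = 88.6 GPa/(g/cm^3)

88.6 GPa/(g/cm^3)


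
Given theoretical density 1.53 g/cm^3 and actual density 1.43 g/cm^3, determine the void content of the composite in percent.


Void% = (rho_theo - rho_actual)/rho_theo * 100 = (1.53 - 1.43)/1.53 * 100 = 6.54%

6.54%


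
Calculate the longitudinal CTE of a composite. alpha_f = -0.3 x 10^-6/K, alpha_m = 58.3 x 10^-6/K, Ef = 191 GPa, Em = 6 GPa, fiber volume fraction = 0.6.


E1 = Ef*Vf + Em*(1-Vf) = 117.0
alpha_1 = (alpha_f*Ef*Vf + alpha_m*Em*(1-Vf))/E1 = 0.9 x 10^-6/K

0.9 x 10^-6/K


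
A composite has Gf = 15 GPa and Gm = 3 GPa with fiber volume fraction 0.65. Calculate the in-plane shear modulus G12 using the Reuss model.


1/G12 = Vf/Gf + (1-Vf)/Gm = 0.65/15 + 0.35/3
G12 = 6.25 GPa

6.25 GPa


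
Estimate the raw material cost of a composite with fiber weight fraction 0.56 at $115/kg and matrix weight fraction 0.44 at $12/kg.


Cost = cost_f*Wf + cost_m*Wm = 115*0.56 + 12*0.44 = $69.68/kg

$69.68/kg


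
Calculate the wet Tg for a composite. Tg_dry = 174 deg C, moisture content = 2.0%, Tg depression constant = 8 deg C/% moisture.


Tg_wet = Tg_dry - k*moisture = 174 - 8*2.0 = 158.0 deg C

158.0 deg C
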